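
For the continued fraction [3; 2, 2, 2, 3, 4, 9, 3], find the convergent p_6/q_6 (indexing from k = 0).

Using pₖ = aₖpₖ₋₁ + pₖ₋₂, qₖ = aₖqₖ₋₁ + qₖ₋₂ (with p₋₁=1, p₋₂=0, q₋₁=0, q₋₂=1):
  k=0: a=3, p=3, q=1
  k=1: a=2, p=7, q=2
  k=2: a=2, p=17, q=5
  k=3: a=2, p=41, q=12
  k=4: a=3, p=140, q=41
  k=5: a=4, p=601, q=176
  k=6: a=9, p=5549, q=1625

5549/1625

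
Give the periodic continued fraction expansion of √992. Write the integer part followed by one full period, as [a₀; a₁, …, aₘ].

a₀ = ⌊√992⌋ = 31.
With m₀=0, d₀=1 and mₖ₊₁ = dₖaₖ − mₖ, dₖ₊₁ = (n − mₖ₊₁²)/dₖ, aₖ₊₁ = ⌊(a₀+mₖ₊₁)/dₖ₊₁⌋:
  k=1: m=31, d=31, a=2
  k=2: m=31, d=1, a=62
d=1 and a=2a₀=62 at k=2, so the next step gives (m, d) = (31, 31) again — its k=1 value — and the period has length 2.

[31; 2, 62]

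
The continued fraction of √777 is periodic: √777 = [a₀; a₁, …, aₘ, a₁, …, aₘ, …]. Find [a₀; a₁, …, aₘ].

a₀ = ⌊√777⌋ = 27.
With m₀=0, d₀=1 and mₖ₊₁ = dₖaₖ − mₖ, dₖ₊₁ = (n − mₖ₊₁²)/dₖ, aₖ₊₁ = ⌊(a₀+mₖ₊₁)/dₖ₊₁⌋:
  k=1: m=27, d=48, a=1
  k=2: m=21, d=7, a=6
  k=3: m=21, d=48, a=1
  k=4: m=27, d=1, a=54
d=1 and a=2a₀=54 at k=4, so the next step gives (m, d) = (27, 48) again — its k=1 value — and the period has length 4.

[27; 1, 6, 1, 54]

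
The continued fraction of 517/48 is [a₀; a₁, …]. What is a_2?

517 = 10·48 + 37   →  a_0 = 10
48 = 1·37 + 11   →  a_1 = 1
37 = 3·11 + 4   →  a_2 = 3

3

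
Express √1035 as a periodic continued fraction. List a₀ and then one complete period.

a₀ = ⌊√1035⌋ = 32.

[32; 5, 1, 5, 64]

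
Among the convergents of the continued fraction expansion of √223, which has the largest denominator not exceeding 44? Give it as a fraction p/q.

224/15

√223 = [14; 1, 13, 1, 28, …] (period length 4).
Convergents:
  p_0/q_0 = 14/1
  p_1/q_1 = 15/1
  p_2/q_2 = 209/14
  p_3/q_3 = 224/15
  p_4/q_4 = 6481/434
q_3 = 15 ≤ 44 < 434 = q_4, so the answer is 224/15.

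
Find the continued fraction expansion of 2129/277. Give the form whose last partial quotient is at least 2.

2129 = 7*277 + 190
277 = 1*190 + 87
190 = 2*87 + 16
87 = 5*16 + 7
16 = 2*7 + 2
7 = 3*2 + 1
2 = 2*1 + 0  (stop)
So 2129/277 = [7; 1, 2, 5, 2, 3, 2].

[7; 1, 2, 5, 2, 3, 2]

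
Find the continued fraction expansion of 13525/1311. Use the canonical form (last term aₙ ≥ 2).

13525 = 10·1311 + 415
1311 = 3·415 + 66
415 = 6·66 + 19
66 = 3·19 + 9
19 = 2·9 + 1
9 = 9·1 + 0  (stop)
So 13525/1311 = [10; 3, 6, 3, 2, 9].

[10; 3, 6, 3, 2, 9]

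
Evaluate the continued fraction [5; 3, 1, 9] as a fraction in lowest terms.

Using pₖ = aₖpₖ₋₁ + pₖ₋₂ and qₖ = aₖqₖ₋₁ + qₖ₋₂:
  k=0: a=5, p=5, q=1
  k=1: a=3, p=16, q=3
  k=2: a=1, p=21, q=4
  k=3: a=9, p=205, q=39

205/39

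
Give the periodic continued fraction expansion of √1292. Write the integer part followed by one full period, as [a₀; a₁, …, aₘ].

a₀ = ⌊√1292⌋ = 35.

[35; 1, 16, 1, 70]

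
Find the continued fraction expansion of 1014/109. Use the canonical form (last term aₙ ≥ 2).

1014 = 9·109 + 33
109 = 3·33 + 10
33 = 3·10 + 3
10 = 3·3 + 1
3 = 3·1 + 0  (stop)
So 1014/109 = [9; 3, 3, 3, 3].

[9; 3, 3, 3, 3]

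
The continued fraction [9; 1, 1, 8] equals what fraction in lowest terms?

Using pₖ = aₖpₖ₋₁ + pₖ₋₂ and qₖ = aₖqₖ₋₁ + qₖ₋₂:
  k=0: a=9, p=9, q=1
  k=1: a=1, p=10, q=1
  k=2: a=1, p=19, q=2
  k=3: a=8, p=162, q=17

162/17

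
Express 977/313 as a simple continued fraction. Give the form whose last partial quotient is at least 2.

977 = 3·313 + 38
313 = 8·38 + 9
38 = 4·9 + 2
9 = 4·2 + 1
2 = 2·1 + 0  (stop)
So 977/313 = [3; 8, 4, 4, 2].

[3; 8, 4, 4, 2]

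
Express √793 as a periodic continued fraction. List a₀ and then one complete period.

[28; 6, 4, 6, 56]

a₀ = ⌊√793⌋ = 28.
With m₀=0, d₀=1 and mₖ₊₁ = dₖaₖ − mₖ, dₖ₊₁ = (n − mₖ₊₁²)/dₖ, aₖ₊₁ = ⌊(a₀+mₖ₊₁)/dₖ₊₁⌋:
  k=1: m=28, d=9, a=6
  k=2: m=26, d=13, a=4
  k=3: m=26, d=9, a=6
  k=4: m=28, d=1, a=56
d=1 and a=2a₀=56 at k=4, so the next step gives (m, d) = (28, 9) again — its k=1 value — and the period has length 4.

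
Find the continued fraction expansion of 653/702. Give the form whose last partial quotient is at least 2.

[0; 1, 13, 3, 16]

653 = 0×702 + 653
702 = 1×653 + 49
653 = 13×49 + 16
49 = 3×16 + 1
16 = 16×1 + 0  (stop)
So 653/702 = [0; 1, 13, 3, 16].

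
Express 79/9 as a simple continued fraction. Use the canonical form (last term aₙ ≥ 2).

79 = 8·9 + 7
9 = 1·7 + 2
7 = 3·2 + 1
2 = 2·1 + 0  (stop)
So 79/9 = [8; 1, 3, 2].

[8; 1, 3, 2]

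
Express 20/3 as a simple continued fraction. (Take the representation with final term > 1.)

[6; 1, 2]

20 = 6*3 + 2
3 = 1*2 + 1
2 = 2*1 + 0  (stop)
So 20/3 = [6; 1, 2].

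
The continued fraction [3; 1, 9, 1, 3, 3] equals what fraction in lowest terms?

547/140

Fold from the inside: start with 3/1.
  3 + 1/3 = 10/3
  1 + 3/10 = 13/10
  9 + 10/13 = 127/13
  1 + 13/127 = 140/127
  3 + 127/140 = 547/140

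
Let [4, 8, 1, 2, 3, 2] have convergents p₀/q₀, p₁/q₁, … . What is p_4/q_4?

358/87

Using pₖ = aₖpₖ₋₁ + pₖ₋₂, qₖ = aₖqₖ₋₁ + qₖ₋₂ (with p₋₁=1, p₋₂=0, q₋₁=0, q₋₂=1):
  k=0: a=4, p=4, q=1
  k=1: a=8, p=33, q=8
  k=2: a=1, p=37, q=9
  k=3: a=2, p=107, q=26
  k=4: a=3, p=358, q=87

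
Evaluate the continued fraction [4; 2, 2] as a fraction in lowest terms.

22/5

Using pₖ = aₖpₖ₋₁ + pₖ₋₂ and qₖ = aₖqₖ₋₁ + qₖ₋₂:
  k=0: a=4, p=4, q=1
  k=1: a=2, p=9, q=2
  k=2: a=2, p=22, q=5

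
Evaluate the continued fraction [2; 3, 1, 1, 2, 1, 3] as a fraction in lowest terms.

212/93

Fold from the inside: start with 3/1.
  1 + 1/3 = 4/3
  2 + 3/4 = 11/4
  1 + 4/11 = 15/11
  1 + 11/15 = 26/15
  3 + 15/26 = 93/26
  2 + 26/93 = 212/93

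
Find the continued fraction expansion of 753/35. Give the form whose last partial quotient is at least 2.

[21; 1, 1, 17]

753 = 21×35 + 18
35 = 1×18 + 17
18 = 1×17 + 1
17 = 17×1 + 0  (stop)
So 753/35 = [21; 1, 1, 17].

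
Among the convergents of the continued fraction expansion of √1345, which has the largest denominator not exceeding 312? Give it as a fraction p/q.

4841/132

√1345 = [36; 1, 2, 14, 2, 1, 72, …] (period length 6).
Convergents:
  p_0/q_0 = 36/1
  p_1/q_1 = 37/1
  p_2/q_2 = 110/3
  p_3/q_3 = 1577/43
  p_4/q_4 = 3264/89
  p_5/q_5 = 4841/132
  p_6/q_6 = 351816/9593
q_5 = 132 ≤ 312 < 9593 = q_6, so the answer is 4841/132.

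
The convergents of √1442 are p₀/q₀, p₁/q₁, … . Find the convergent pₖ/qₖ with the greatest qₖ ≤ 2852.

108187/2849

√1442 = [37; 1, 36, 1, 74, …] (period length 4).
Convergents:
  p_0/q_0 = 37/1
  p_1/q_1 = 38/1
  p_2/q_2 = 1405/37
  p_3/q_3 = 1443/38
  p_4/q_4 = 108187/2849
  p_5/q_5 = 109630/2887
q_4 = 2849 ≤ 2852 < 2887 = q_5, so the answer is 108187/2849.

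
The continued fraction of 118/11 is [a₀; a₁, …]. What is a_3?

118 = 10·11 + 8   →  a_0 = 10
11 = 1·8 + 3   →  a_1 = 1
8 = 2·3 + 2   →  a_2 = 2
3 = 1·2 + 1   →  a_3 = 1

1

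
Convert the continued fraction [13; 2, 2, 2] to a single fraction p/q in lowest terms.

Using pₖ = aₖpₖ₋₁ + pₖ₋₂ and qₖ = aₖqₖ₋₁ + qₖ₋₂:
  k=0: a=13, p=13, q=1
  k=1: a=2, p=27, q=2
  k=2: a=2, p=67, q=5
  k=3: a=2, p=161, q=12

161/12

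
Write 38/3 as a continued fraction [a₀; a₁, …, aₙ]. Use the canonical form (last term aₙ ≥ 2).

[12; 1, 2]

38 = 12*3 + 2
3 = 1*2 + 1
2 = 2*1 + 0  (stop)
So 38/3 = [12; 1, 2].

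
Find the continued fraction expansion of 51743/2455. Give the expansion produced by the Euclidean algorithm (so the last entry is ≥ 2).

[21; 13, 17, 11]

51743 = 21*2455 + 188
2455 = 13*188 + 11
188 = 17*11 + 1
11 = 11*1 + 0  (stop)
So 51743/2455 = [21; 13, 17, 11].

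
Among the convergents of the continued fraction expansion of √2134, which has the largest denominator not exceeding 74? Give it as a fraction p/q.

√2134 = [46; 5, 8, 5, 92, …] (period length 4).
Convergents:
  p_0/q_0 = 46/1
  p_1/q_1 = 231/5
  p_2/q_2 = 1894/41
  p_3/q_3 = 9701/210
q_2 = 41 ≤ 74 < 210 = q_3, so the answer is 1894/41.

1894/41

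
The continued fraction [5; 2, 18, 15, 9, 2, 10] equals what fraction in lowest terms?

Fold from the inside: start with 10/1.
  2 + 1/10 = 21/10
  9 + 10/21 = 199/21
  15 + 21/199 = 3006/199
  18 + 199/3006 = 54307/3006
  2 + 3006/54307 = 111620/54307
  5 + 54307/111620 = 612407/111620

612407/111620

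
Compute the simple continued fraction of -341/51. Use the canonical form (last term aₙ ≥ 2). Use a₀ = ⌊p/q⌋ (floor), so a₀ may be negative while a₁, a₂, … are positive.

[-7; 3, 5, 3]

-341 = -7·51 + 16
51 = 3·16 + 3
16 = 5·3 + 1
3 = 3·1 + 0  (stop)
So -341/51 = [-7; 3, 5, 3].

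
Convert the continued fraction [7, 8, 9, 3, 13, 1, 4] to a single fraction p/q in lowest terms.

Using pₖ = aₖpₖ₋₁ + pₖ₋₂ and qₖ = aₖqₖ₋₁ + qₖ₋₂:
  k=0: a=7, p=7, q=1
  k=1: a=8, p=57, q=8
  k=2: a=9, p=520, q=73
  k=3: a=3, p=1617, q=227
  k=4: a=13, p=21541, q=3024
  k=5: a=1, p=23158, q=3251
  k=6: a=4, p=114173, q=16028

114173/16028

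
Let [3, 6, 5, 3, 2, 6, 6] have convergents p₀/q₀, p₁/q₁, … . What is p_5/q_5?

Using pₖ = aₖpₖ₋₁ + pₖ₋₂, qₖ = aₖqₖ₋₁ + qₖ₋₂ (with p₋₁=1, p₋₂=0, q₋₁=0, q₋₂=1):
  k=0: a=3, p=3, q=1
  k=1: a=6, p=19, q=6
  k=2: a=5, p=98, q=31
  k=3: a=3, p=313, q=99
  k=4: a=2, p=724, q=229
  k=5: a=6, p=4657, q=1473

4657/1473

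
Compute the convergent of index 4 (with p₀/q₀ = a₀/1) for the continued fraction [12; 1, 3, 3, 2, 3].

Using pₖ = aₖpₖ₋₁ + pₖ₋₂, qₖ = aₖqₖ₋₁ + qₖ₋₂ (with p₋₁=1, p₋₂=0, q₋₁=0, q₋₂=1):
  k=0: a=12, p=12, q=1
  k=1: a=1, p=13, q=1
  k=2: a=3, p=51, q=4
  k=3: a=3, p=166, q=13
  k=4: a=2, p=383, q=30

383/30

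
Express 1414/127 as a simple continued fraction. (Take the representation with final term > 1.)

[11; 7, 2, 8]

1414 = 11×127 + 17
127 = 7×17 + 8
17 = 2×8 + 1
8 = 8×1 + 0  (stop)
So 1414/127 = [11; 7, 2, 8].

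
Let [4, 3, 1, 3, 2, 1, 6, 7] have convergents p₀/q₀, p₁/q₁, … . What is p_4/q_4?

145/34

Using pₖ = aₖpₖ₋₁ + pₖ₋₂, qₖ = aₖqₖ₋₁ + qₖ₋₂ (with p₋₁=1, p₋₂=0, q₋₁=0, q₋₂=1):
  k=0: a=4, p=4, q=1
  k=1: a=3, p=13, q=3
  k=2: a=1, p=17, q=4
  k=3: a=3, p=64, q=15
  k=4: a=2, p=145, q=34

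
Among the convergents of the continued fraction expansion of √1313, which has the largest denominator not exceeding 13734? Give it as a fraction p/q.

√1313 = [36; 4, 4, 72, …] (period length 3).
Convergents:
  p_0/q_0 = 36/1
  p_1/q_1 = 145/4
  p_2/q_2 = 616/17
  p_3/q_3 = 44497/1228
  p_4/q_4 = 178604/4929
  p_5/q_5 = 758913/20944
q_4 = 4929 ≤ 13734 < 20944 = q_5, so the answer is 178604/4929.

178604/4929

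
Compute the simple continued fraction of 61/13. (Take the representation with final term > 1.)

61 = 4*13 + 9
13 = 1*9 + 4
9 = 2*4 + 1
4 = 4*1 + 0  (stop)
So 61/13 = [4; 1, 2, 4].

[4; 1, 2, 4]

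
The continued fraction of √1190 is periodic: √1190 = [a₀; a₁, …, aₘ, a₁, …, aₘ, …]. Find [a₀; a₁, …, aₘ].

a₀ = ⌊√1190⌋ = 34.
With m₀=0, d₀=1 and mₖ₊₁ = dₖaₖ − mₖ, dₖ₊₁ = (n − mₖ₊₁²)/dₖ, aₖ₊₁ = ⌊(a₀+mₖ₊₁)/dₖ₊₁⌋:
  k=1: m=34, d=34, a=2
  k=2: m=34, d=1, a=68
d=1 and a=2a₀=68 at k=2, so the next step gives (m, d) = (34, 34) again — its k=1 value — and the period has length 2.

[34; 2, 68]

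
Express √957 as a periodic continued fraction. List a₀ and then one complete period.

a₀ = ⌊√957⌋ = 30.
With m₀=0, d₀=1 and mₖ₊₁ = dₖaₖ − mₖ, dₖ₊₁ = (n − mₖ₊₁²)/dₖ, aₖ₊₁ = ⌊(a₀+mₖ₊₁)/dₖ₊₁⌋:
  k=1: m=30, d=57, a=1
  k=2: m=27, d=4, a=14
  k=3: m=29, d=29, a=2
  k=4: m=29, d=4, a=14
  k=5: m=27, d=57, a=1
  k=6: m=30, d=1, a=60
d=1 and a=2a₀=60 at k=6, so the next step gives (m, d) = (30, 57) again — its k=1 value — and the period has length 6.

[30; 1, 14, 2, 14, 1, 60]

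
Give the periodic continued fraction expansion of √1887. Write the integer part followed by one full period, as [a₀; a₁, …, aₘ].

[43; 2, 3, 1, 1, 1, 3, 2, 86]

a₀ = ⌊√1887⌋ = 43.
With m₀=0, d₀=1 and mₖ₊₁ = dₖaₖ − mₖ, dₖ₊₁ = (n − mₖ₊₁²)/dₖ, aₖ₊₁ = ⌊(a₀+mₖ₊₁)/dₖ₊₁⌋:
  k=1: m=43, d=38, a=2
  k=2: m=33, d=21, a=3
  k=3: m=30, d=47, a=1
  k=4: m=17, d=34, a=1
  k=5: m=17, d=47, a=1
  k=6: m=30, d=21, a=3
  k=7: m=33, d=38, a=2
  k=8: m=43, d=1, a=86
d=1 and a=2a₀=86 at k=8, so the next step gives (m, d) = (43, 38) again — its k=1 value — and the period has length 8.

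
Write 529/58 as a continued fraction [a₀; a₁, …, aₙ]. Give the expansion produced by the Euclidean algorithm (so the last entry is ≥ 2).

529 = 9*58 + 7
58 = 8*7 + 2
7 = 3*2 + 1
2 = 2*1 + 0  (stop)
So 529/58 = [9; 8, 3, 2].

[9; 8, 3, 2]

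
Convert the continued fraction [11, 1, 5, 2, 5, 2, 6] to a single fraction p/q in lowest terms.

11857/1001

Using pₖ = aₖpₖ₋₁ + pₖ₋₂ and qₖ = aₖqₖ₋₁ + qₖ₋₂:
  k=0: a=11, p=11, q=1
  k=1: a=1, p=12, q=1
  k=2: a=5, p=71, q=6
  k=3: a=2, p=154, q=13
  k=4: a=5, p=841, q=71
  k=5: a=2, p=1836, q=155
  k=6: a=6, p=11857, q=1001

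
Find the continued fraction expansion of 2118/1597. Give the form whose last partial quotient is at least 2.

[1; 3, 15, 3, 11]

2118 = 1×1597 + 521
1597 = 3×521 + 34
521 = 15×34 + 11
34 = 3×11 + 1
11 = 11×1 + 0  (stop)
So 2118/1597 = [1; 3, 15, 3, 11].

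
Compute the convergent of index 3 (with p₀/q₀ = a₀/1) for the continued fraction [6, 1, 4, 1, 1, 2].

41/6

Using pₖ = aₖpₖ₋₁ + pₖ₋₂, qₖ = aₖqₖ₋₁ + qₖ₋₂ (with p₋₁=1, p₋₂=0, q₋₁=0, q₋₂=1):
  k=0: a=6, p=6, q=1
  k=1: a=1, p=7, q=1
  k=2: a=4, p=34, q=5
  k=3: a=1, p=41, q=6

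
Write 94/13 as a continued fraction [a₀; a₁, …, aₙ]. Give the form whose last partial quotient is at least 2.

94 = 7×13 + 3
13 = 4×3 + 1
3 = 3×1 + 0  (stop)
So 94/13 = [7; 4, 3].

[7; 4, 3]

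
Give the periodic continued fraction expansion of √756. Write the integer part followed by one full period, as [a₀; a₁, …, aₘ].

a₀ = ⌊√756⌋ = 27.
With m₀=0, d₀=1 and mₖ₊₁ = dₖaₖ − mₖ, dₖ₊₁ = (n − mₖ₊₁²)/dₖ, aₖ₊₁ = ⌊(a₀+mₖ₊₁)/dₖ₊₁⌋:
  k=1: m=27, d=27, a=2
  k=2: m=27, d=1, a=54
d=1 and a=2a₀=54 at k=2, so the next step gives (m, d) = (27, 27) again — its k=1 value — and the period has length 2.

[27; 2, 54]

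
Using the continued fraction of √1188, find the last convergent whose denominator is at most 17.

√1188 = [34; 2, 7, 6, 7, 2, 68, …] (period length 6).
Convergents:
  p_0/q_0 = 34/1
  p_1/q_1 = 69/2
  p_2/q_2 = 517/15
  p_3/q_3 = 3171/92
q_2 = 15 ≤ 17 < 92 = q_3, so the answer is 517/15.

517/15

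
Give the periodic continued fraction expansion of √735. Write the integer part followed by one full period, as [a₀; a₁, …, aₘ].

[27; 9, 54]

a₀ = ⌊√735⌋ = 27.
With m₀=0, d₀=1 and mₖ₊₁ = dₖaₖ − mₖ, dₖ₊₁ = (n − mₖ₊₁²)/dₖ, aₖ₊₁ = ⌊(a₀+mₖ₊₁)/dₖ₊₁⌋:
  k=1: m=27, d=6, a=9
  k=2: m=27, d=1, a=54
d=1 and a=2a₀=54 at k=2, so the next step gives (m, d) = (27, 6) again — its k=1 value — and the period has length 2.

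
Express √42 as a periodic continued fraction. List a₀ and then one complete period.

a₀ = ⌊√42⌋ = 6.
With m₀=0, d₀=1 and mₖ₊₁ = dₖaₖ − mₖ, dₖ₊₁ = (n − mₖ₊₁²)/dₖ, aₖ₊₁ = ⌊(a₀+mₖ₊₁)/dₖ₊₁⌋:
  k=1: m=6, d=6, a=2
  k=2: m=6, d=1, a=12
d=1 and a=2a₀=12 at k=2, so the next step gives (m, d) = (6, 6) again — its k=1 value — and the period has length 2.

[6; 2, 12]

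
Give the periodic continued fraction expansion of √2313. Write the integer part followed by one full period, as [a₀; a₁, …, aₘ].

a₀ = ⌊√2313⌋ = 48.
With m₀=0, d₀=1 and mₖ₊₁ = dₖaₖ − mₖ, dₖ₊₁ = (n − mₖ₊₁²)/dₖ, aₖ₊₁ = ⌊(a₀+mₖ₊₁)/dₖ₊₁⌋:
  k=1: m=48, d=9, a=10
  k=2: m=42, d=61, a=1
  k=3: m=19, d=32, a=2
  k=4: m=45, d=9, a=10
  k=5: m=45, d=32, a=2
  k=6: m=19, d=61, a=1
  k=7: m=42, d=9, a=10
  k=8: m=48, d=1, a=96
d=1 and a=2a₀=96 at k=8, so the next step gives (m, d) = (48, 9) again — its k=1 value — and the period has length 8.

[48; 10, 1, 2, 10, 2, 1, 10, 96]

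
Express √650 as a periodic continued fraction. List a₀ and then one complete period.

[25; 2, 50]

a₀ = ⌊√650⌋ = 25.
With m₀=0, d₀=1 and mₖ₊₁ = dₖaₖ − mₖ, dₖ₊₁ = (n − mₖ₊₁²)/dₖ, aₖ₊₁ = ⌊(a₀+mₖ₊₁)/dₖ₊₁⌋:
  k=1: m=25, d=25, a=2
  k=2: m=25, d=1, a=50
d=1 and a=2a₀=50 at k=2, so the next step gives (m, d) = (25, 25) again — its k=1 value — and the period has length 2.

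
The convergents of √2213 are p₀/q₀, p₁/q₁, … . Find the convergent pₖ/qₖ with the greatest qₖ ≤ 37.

√2213 = [47; 23, 1, 1, 23, 94, …] (period length 5).
Convergents:
  p_0/q_0 = 47/1
  p_1/q_1 = 1082/23
  p_2/q_2 = 1129/24
  p_3/q_3 = 2211/47
q_2 = 24 ≤ 37 < 47 = q_3, so the answer is 1129/24.

1129/24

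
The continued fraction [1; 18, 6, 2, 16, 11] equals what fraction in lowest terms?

Fold from the inside: start with 11/1.
  16 + 1/11 = 177/11
  2 + 11/177 = 365/177
  6 + 177/365 = 2367/365
  18 + 365/2367 = 42971/2367
  1 + 2367/42971 = 45338/42971

45338/42971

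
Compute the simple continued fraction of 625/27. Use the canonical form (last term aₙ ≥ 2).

[23; 6, 1, 3]

625 = 23*27 + 4
27 = 6*4 + 3
4 = 1*3 + 1
3 = 3*1 + 0  (stop)
So 625/27 = [23; 6, 1, 3].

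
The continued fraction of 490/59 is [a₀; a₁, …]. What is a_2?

490 = 8·59 + 18   →  a_0 = 8
59 = 3·18 + 5   →  a_1 = 3
18 = 3·5 + 3   →  a_2 = 3

3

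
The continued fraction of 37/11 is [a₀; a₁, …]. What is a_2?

37 = 3·11 + 4   →  a_0 = 3
11 = 2·4 + 3   →  a_1 = 2
4 = 1·3 + 1   →  a_2 = 1

1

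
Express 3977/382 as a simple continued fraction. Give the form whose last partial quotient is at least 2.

[10; 2, 2, 3, 4, 5]

3977 = 10×382 + 157
382 = 2×157 + 68
157 = 2×68 + 21
68 = 3×21 + 5
21 = 4×5 + 1
5 = 5×1 + 0  (stop)
So 3977/382 = [10; 2, 2, 3, 4, 5].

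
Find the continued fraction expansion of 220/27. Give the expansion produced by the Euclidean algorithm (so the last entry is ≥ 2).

220 = 8·27 + 4
27 = 6·4 + 3
4 = 1·3 + 1
3 = 3·1 + 0  (stop)
So 220/27 = [8; 6, 1, 3].

[8; 6, 1, 3]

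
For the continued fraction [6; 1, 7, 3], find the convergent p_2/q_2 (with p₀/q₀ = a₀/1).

Using pₖ = aₖpₖ₋₁ + pₖ₋₂, qₖ = aₖqₖ₋₁ + qₖ₋₂ (with p₋₁=1, p₋₂=0, q₋₁=0, q₋₂=1):
  k=0: a=6, p=6, q=1
  k=1: a=1, p=7, q=1
  k=2: a=7, p=55, q=8

55/8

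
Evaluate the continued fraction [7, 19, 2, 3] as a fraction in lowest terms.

959/136

Fold from the inside: start with 3/1.
  2 + 1/3 = 7/3
  19 + 3/7 = 136/7
  7 + 7/136 = 959/136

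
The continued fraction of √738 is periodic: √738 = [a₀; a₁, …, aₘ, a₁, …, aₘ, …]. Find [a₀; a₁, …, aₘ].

[27; 6, 54]

a₀ = ⌊√738⌋ = 27.
With m₀=0, d₀=1 and mₖ₊₁ = dₖaₖ − mₖ, dₖ₊₁ = (n − mₖ₊₁²)/dₖ, aₖ₊₁ = ⌊(a₀+mₖ₊₁)/dₖ₊₁⌋:
  k=1: m=27, d=9, a=6
  k=2: m=27, d=1, a=54
d=1 and a=2a₀=54 at k=2, so the next step gives (m, d) = (27, 9) again — its k=1 value — and the period has length 2.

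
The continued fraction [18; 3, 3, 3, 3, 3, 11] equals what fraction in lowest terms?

74474/4069

Fold from the inside: start with 11/1.
  3 + 1/11 = 34/11
  3 + 11/34 = 113/34
  3 + 34/113 = 373/113
  3 + 113/373 = 1232/373
  3 + 373/1232 = 4069/1232
  18 + 1232/4069 = 74474/4069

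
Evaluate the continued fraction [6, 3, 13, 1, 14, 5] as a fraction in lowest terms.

20577/3253

Fold from the inside: start with 5/1.
  14 + 1/5 = 71/5
  1 + 5/71 = 76/71
  13 + 71/76 = 1059/76
  3 + 76/1059 = 3253/1059
  6 + 1059/3253 = 20577/3253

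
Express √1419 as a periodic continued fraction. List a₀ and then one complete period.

a₀ = ⌊√1419⌋ = 37.
With m₀=0, d₀=1 and mₖ₊₁ = dₖaₖ − mₖ, dₖ₊₁ = (n − mₖ₊₁²)/dₖ, aₖ₊₁ = ⌊(a₀+mₖ₊₁)/dₖ₊₁⌋:
  k=1: m=37, d=50, a=1
  k=2: m=13, d=25, a=2
  k=3: m=37, d=2, a=37
  k=4: m=37, d=25, a=2
  k=5: m=13, d=50, a=1
  k=6: m=37, d=1, a=74
d=1 and a=2a₀=74 at k=6, so the next step gives (m, d) = (37, 50) again — its k=1 value — and the period has length 6.

[37; 1, 2, 37, 2, 1, 74]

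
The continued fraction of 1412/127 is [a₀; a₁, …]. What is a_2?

1412 = 11·127 + 15   →  a_0 = 11
127 = 8·15 + 7   →  a_1 = 8
15 = 2·7 + 1   →  a_2 = 2

2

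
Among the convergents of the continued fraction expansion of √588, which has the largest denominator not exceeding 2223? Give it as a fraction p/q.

18817/776

√588 = [24; 4, 48, …] (period length 2).
Convergents:
  p_0/q_0 = 24/1
  p_1/q_1 = 97/4
  p_2/q_2 = 4680/193
  p_3/q_3 = 18817/776
  p_4/q_4 = 907896/37441
q_3 = 776 ≤ 2223 < 37441 = q_4, so the answer is 18817/776.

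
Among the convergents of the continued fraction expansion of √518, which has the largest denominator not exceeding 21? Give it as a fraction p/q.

√518 = [22; 1, 3, 6, 3, 1, 44, …] (period length 6).
Convergents:
  p_0/q_0 = 22/1
  p_1/q_1 = 23/1
  p_2/q_2 = 91/4
  p_3/q_3 = 569/25
q_2 = 4 ≤ 21 < 25 = q_3, so the answer is 91/4.

91/4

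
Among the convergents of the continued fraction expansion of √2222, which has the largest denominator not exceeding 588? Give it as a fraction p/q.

9899/210

√2222 = [47; 7, 4, 7, 94, …] (period length 4).
Convergents:
  p_0/q_0 = 47/1
  p_1/q_1 = 330/7
  p_2/q_2 = 1367/29
  p_3/q_3 = 9899/210
  p_4/q_4 = 931873/19769
q_3 = 210 ≤ 588 < 19769 = q_4, so the answer is 9899/210.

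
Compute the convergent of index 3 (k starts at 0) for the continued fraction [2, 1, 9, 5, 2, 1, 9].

Using pₖ = aₖpₖ₋₁ + pₖ₋₂, qₖ = aₖqₖ₋₁ + qₖ₋₂ (with p₋₁=1, p₋₂=0, q₋₁=0, q₋₂=1):
  k=0: a=2, p=2, q=1
  k=1: a=1, p=3, q=1
  k=2: a=9, p=29, q=10
  k=3: a=5, p=148, q=51

148/51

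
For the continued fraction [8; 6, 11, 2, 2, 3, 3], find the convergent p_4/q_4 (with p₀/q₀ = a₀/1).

Using pₖ = aₖpₖ₋₁ + pₖ₋₂, qₖ = aₖqₖ₋₁ + qₖ₋₂ (with p₋₁=1, p₋₂=0, q₋₁=0, q₋₂=1):
  k=0: a=8, p=8, q=1
  k=1: a=6, p=49, q=6
  k=2: a=11, p=547, q=67
  k=3: a=2, p=1143, q=140
  k=4: a=2, p=2833, q=347

2833/347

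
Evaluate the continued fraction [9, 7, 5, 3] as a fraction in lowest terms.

Fold from the inside: start with 3/1.
  5 + 1/3 = 16/3
  7 + 3/16 = 115/16
  9 + 16/115 = 1051/115

1051/115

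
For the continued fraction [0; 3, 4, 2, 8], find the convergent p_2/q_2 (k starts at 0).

Using pₖ = aₖpₖ₋₁ + pₖ₋₂, qₖ = aₖqₖ₋₁ + qₖ₋₂ (with p₋₁=1, p₋₂=0, q₋₁=0, q₋₂=1):
  k=0: a=0, p=0, q=1
  k=1: a=3, p=1, q=3
  k=2: a=4, p=4, q=13

4/13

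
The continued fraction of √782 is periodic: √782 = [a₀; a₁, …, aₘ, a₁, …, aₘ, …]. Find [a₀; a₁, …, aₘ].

[27; 1, 26, 1, 54]

a₀ = ⌊√782⌋ = 27.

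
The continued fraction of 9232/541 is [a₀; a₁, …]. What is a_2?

9232 = 17·541 + 35   →  a_0 = 17
541 = 15·35 + 16   →  a_1 = 15
35 = 2·16 + 3   →  a_2 = 2

2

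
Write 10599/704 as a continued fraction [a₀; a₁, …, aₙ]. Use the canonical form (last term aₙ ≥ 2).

10599 = 15·704 + 39
704 = 18·39 + 2
39 = 19·2 + 1
2 = 2·1 + 0  (stop)
So 10599/704 = [15; 18, 19, 2].

[15; 18, 19, 2]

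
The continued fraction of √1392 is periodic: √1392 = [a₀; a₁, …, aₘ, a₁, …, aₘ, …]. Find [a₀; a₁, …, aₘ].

a₀ = ⌊√1392⌋ = 37.
With m₀=0, d₀=1 and mₖ₊₁ = dₖaₖ − mₖ, dₖ₊₁ = (n − mₖ₊₁²)/dₖ, aₖ₊₁ = ⌊(a₀+mₖ₊₁)/dₖ₊₁⌋:
  k=1: m=37, d=23, a=3
  k=2: m=32, d=16, a=4
  k=3: m=32, d=23, a=3
  k=4: m=37, d=1, a=74
d=1 and a=2a₀=74 at k=4, so the next step gives (m, d) = (37, 23) again — its k=1 value — and the period has length 4.

[37; 3, 4, 3, 74]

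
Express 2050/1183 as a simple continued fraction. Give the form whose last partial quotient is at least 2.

2050 = 1·1183 + 867
1183 = 1·867 + 316
867 = 2·316 + 235
316 = 1·235 + 81
235 = 2·81 + 73
81 = 1·73 + 8
73 = 9·8 + 1
8 = 8·1 + 0  (stop)
So 2050/1183 = [1; 1, 2, 1, 2, 1, 9, 8].

[1; 1, 2, 1, 2, 1, 9, 8]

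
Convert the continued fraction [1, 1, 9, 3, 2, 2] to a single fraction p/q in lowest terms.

Using pₖ = aₖpₖ₋₁ + pₖ₋₂ and qₖ = aₖqₖ₋₁ + qₖ₋₂:
  k=0: a=1, p=1, q=1
  k=1: a=1, p=2, q=1
  k=2: a=9, p=19, q=10
  k=3: a=3, p=59, q=31
  k=4: a=2, p=137, q=72
  k=5: a=2, p=333, q=175

333/175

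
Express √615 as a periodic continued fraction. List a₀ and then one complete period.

a₀ = ⌊√615⌋ = 24.
With m₀=0, d₀=1 and mₖ₊₁ = dₖaₖ − mₖ, dₖ₊₁ = (n − mₖ₊₁²)/dₖ, aₖ₊₁ = ⌊(a₀+mₖ₊₁)/dₖ₊₁⌋:
  k=1: m=24, d=39, a=1
  k=2: m=15, d=10, a=3
  k=3: m=15, d=39, a=1
  k=4: m=24, d=1, a=48
d=1 and a=2a₀=48 at k=4, so the next step gives (m, d) = (24, 39) again — its k=1 value — and the period has length 4.

[24; 1, 3, 1, 48]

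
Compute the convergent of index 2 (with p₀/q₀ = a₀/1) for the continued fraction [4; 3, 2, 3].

30/7

Using pₖ = aₖpₖ₋₁ + pₖ₋₂, qₖ = aₖqₖ₋₁ + qₖ₋₂ (with p₋₁=1, p₋₂=0, q₋₁=0, q₋₂=1):
  k=0: a=4, p=4, q=1
  k=1: a=3, p=13, q=3
  k=2: a=2, p=30, q=7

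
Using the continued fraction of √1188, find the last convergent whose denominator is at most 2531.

48599/1410

√1188 = [34; 2, 7, 6, 7, 2, 68, …] (period length 6).
Convergents:
  p_0/q_0 = 34/1
  p_1/q_1 = 69/2
  p_2/q_2 = 517/15
  p_3/q_3 = 3171/92
  p_4/q_4 = 22714/659
  p_5/q_5 = 48599/1410
  p_6/q_6 = 3327446/96539
q_5 = 1410 ≤ 2531 < 96539 = q_6, so the answer is 48599/1410.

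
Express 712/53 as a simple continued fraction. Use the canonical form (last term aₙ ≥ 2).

712 = 13*53 + 23
53 = 2*23 + 7
23 = 3*7 + 2
7 = 3*2 + 1
2 = 2*1 + 0  (stop)
So 712/53 = [13; 2, 3, 3, 2].

[13; 2, 3, 3, 2]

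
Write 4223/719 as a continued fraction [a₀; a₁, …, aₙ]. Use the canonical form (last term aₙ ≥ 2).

4223 = 5·719 + 628
719 = 1·628 + 91
628 = 6·91 + 82
91 = 1·82 + 9
82 = 9·9 + 1
9 = 9·1 + 0  (stop)
So 4223/719 = [5; 1, 6, 1, 9, 9].

[5; 1, 6, 1, 9, 9]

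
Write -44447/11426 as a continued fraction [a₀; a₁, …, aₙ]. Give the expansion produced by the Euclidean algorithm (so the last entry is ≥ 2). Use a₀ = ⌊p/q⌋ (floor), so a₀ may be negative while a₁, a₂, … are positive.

-44447 = -4·11426 + 1257
11426 = 9·1257 + 113
1257 = 11·113 + 14
113 = 8·14 + 1
14 = 14·1 + 0  (stop)
So -44447/11426 = [-4; 9, 11, 8, 14].

[-4; 9, 11, 8, 14]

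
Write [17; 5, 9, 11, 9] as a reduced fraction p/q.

Fold from the inside: start with 9/1.
  11 + 1/9 = 100/9
  9 + 9/100 = 909/100
  5 + 100/909 = 4645/909
  17 + 909/4645 = 79874/4645

79874/4645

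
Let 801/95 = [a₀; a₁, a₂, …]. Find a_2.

801 = 8·95 + 41   →  a_0 = 8
95 = 2·41 + 13   →  a_1 = 2
41 = 3·13 + 2   →  a_2 = 3

3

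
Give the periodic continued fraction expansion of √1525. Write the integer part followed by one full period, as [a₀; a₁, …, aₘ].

a₀ = ⌊√1525⌋ = 39.

[39; 19, 1, 1, 19, 78]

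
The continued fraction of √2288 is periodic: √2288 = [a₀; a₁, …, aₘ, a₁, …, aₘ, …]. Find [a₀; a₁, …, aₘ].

a₀ = ⌊√2288⌋ = 47.

[47; 1, 4, 1, 94]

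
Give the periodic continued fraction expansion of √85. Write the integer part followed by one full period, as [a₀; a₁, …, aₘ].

a₀ = ⌊√85⌋ = 9.

[9; 4, 1, 1, 4, 18]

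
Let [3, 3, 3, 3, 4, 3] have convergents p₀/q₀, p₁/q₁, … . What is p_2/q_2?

33/10

Using pₖ = aₖpₖ₋₁ + pₖ₋₂, qₖ = aₖqₖ₋₁ + qₖ₋₂ (with p₋₁=1, p₋₂=0, q₋₁=0, q₋₂=1):
  k=0: a=3, p=3, q=1
  k=1: a=3, p=10, q=3
  k=2: a=3, p=33, q=10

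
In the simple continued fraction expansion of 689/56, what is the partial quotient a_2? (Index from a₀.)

3

689 = 12·56 + 17   →  a_0 = 12
56 = 3·17 + 5   →  a_1 = 3
17 = 3·5 + 2   →  a_2 = 3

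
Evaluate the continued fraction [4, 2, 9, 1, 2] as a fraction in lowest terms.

273/61

Using pₖ = aₖpₖ₋₁ + pₖ₋₂ and qₖ = aₖqₖ₋₁ + qₖ₋₂:
  k=0: a=4, p=4, q=1
  k=1: a=2, p=9, q=2
  k=2: a=9, p=85, q=19
  k=3: a=1, p=94, q=21
  k=4: a=2, p=273, q=61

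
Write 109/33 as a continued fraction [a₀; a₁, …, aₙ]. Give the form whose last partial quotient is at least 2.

[3; 3, 3, 3]

109 = 3·33 + 10
33 = 3·10 + 3
10 = 3·3 + 1
3 = 3·1 + 0  (stop)
So 109/33 = [3; 3, 3, 3].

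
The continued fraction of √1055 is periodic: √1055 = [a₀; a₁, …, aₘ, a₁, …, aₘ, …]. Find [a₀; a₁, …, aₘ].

[32; 2, 12, 2, 64]

a₀ = ⌊√1055⌋ = 32.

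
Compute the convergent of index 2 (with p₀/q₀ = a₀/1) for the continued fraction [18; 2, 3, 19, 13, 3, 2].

129/7

Using pₖ = aₖpₖ₋₁ + pₖ₋₂, qₖ = aₖqₖ₋₁ + qₖ₋₂ (with p₋₁=1, p₋₂=0, q₋₁=0, q₋₂=1):
  k=0: a=18, p=18, q=1
  k=1: a=2, p=37, q=2
  k=2: a=3, p=129, q=7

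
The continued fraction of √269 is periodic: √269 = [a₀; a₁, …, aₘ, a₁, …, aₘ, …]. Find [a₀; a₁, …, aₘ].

a₀ = ⌊√269⌋ = 16.
With m₀=0, d₀=1 and mₖ₊₁ = dₖaₖ − mₖ, dₖ₊₁ = (n − mₖ₊₁²)/dₖ, aₖ₊₁ = ⌊(a₀+mₖ₊₁)/dₖ₊₁⌋:
  k=1: m=16, d=13, a=2
  k=2: m=10, d=13, a=2
  k=3: m=16, d=1, a=32
d=1 and a=2a₀=32 at k=3, so the next step gives (m, d) = (16, 13) again — its k=1 value — and the period has length 3.

[16; 2, 2, 32]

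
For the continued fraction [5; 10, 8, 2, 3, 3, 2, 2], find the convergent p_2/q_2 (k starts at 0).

Using pₖ = aₖpₖ₋₁ + pₖ₋₂, qₖ = aₖqₖ₋₁ + qₖ₋₂ (with p₋₁=1, p₋₂=0, q₋₁=0, q₋₂=1):
  k=0: a=5, p=5, q=1
  k=1: a=10, p=51, q=10
  k=2: a=8, p=413, q=81

413/81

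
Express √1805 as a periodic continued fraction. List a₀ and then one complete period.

[42; 2, 16, 2, 84]

a₀ = ⌊√1805⌋ = 42.
With m₀=0, d₀=1 and mₖ₊₁ = dₖaₖ − mₖ, dₖ₊₁ = (n − mₖ₊₁²)/dₖ, aₖ₊₁ = ⌊(a₀+mₖ₊₁)/dₖ₊₁⌋:
  k=1: m=42, d=41, a=2
  k=2: m=40, d=5, a=16
  k=3: m=40, d=41, a=2
  k=4: m=42, d=1, a=84
d=1 and a=2a₀=84 at k=4, so the next step gives (m, d) = (42, 41) again — its k=1 value — and the period has length 4.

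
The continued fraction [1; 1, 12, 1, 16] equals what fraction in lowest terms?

457/237

Using pₖ = aₖpₖ₋₁ + pₖ₋₂ and qₖ = aₖqₖ₋₁ + qₖ₋₂:
  k=0: a=1, p=1, q=1
  k=1: a=1, p=2, q=1
  k=2: a=12, p=25, q=13
  k=3: a=1, p=27, q=14
  k=4: a=16, p=457, q=237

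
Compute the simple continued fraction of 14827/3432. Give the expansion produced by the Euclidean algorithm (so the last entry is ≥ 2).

[4; 3, 8, 7, 9, 2]

14827 = 4·3432 + 1099
3432 = 3·1099 + 135
1099 = 8·135 + 19
135 = 7·19 + 2
19 = 9·2 + 1
2 = 2·1 + 0  (stop)
So 14827/3432 = [4; 3, 8, 7, 9, 2].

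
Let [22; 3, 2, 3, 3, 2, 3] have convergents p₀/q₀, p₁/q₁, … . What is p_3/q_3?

Using pₖ = aₖpₖ₋₁ + pₖ₋₂, qₖ = aₖqₖ₋₁ + qₖ₋₂ (with p₋₁=1, p₋₂=0, q₋₁=0, q₋₂=1):
  k=0: a=22, p=22, q=1
  k=1: a=3, p=67, q=3
  k=2: a=2, p=156, q=7
  k=3: a=3, p=535, q=24

535/24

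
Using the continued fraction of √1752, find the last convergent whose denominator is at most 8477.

√1752 = [41; 1, 5, 1, 82, …] (period length 4).
Convergents:
  p_0/q_0 = 41/1
  p_1/q_1 = 42/1
  p_2/q_2 = 251/6
  p_3/q_3 = 293/7
  p_4/q_4 = 24277/580
  p_5/q_5 = 24570/587
  p_6/q_6 = 147127/3515
  p_7/q_7 = 171697/4102
  p_8/q_8 = 14226281/339879
q_7 = 4102 ≤ 8477 < 339879 = q_8, so the answer is 171697/4102.

171697/4102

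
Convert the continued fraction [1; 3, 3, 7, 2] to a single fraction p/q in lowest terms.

Using pₖ = aₖpₖ₋₁ + pₖ₋₂ and qₖ = aₖqₖ₋₁ + qₖ₋₂:
  k=0: a=1, p=1, q=1
  k=1: a=3, p=4, q=3
  k=2: a=3, p=13, q=10
  k=3: a=7, p=95, q=73
  k=4: a=2, p=203, q=156

203/156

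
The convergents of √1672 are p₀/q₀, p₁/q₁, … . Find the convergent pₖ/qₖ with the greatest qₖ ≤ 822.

30136/737

√1672 = [40; 1, 8, 10, 8, 1, 80, …] (period length 6).
Convergents:
  p_0/q_0 = 40/1
  p_1/q_1 = 41/1
  p_2/q_2 = 368/9
  p_3/q_3 = 3721/91
  p_4/q_4 = 30136/737
  p_5/q_5 = 33857/828
q_4 = 737 ≤ 822 < 828 = q_5, so the answer is 30136/737.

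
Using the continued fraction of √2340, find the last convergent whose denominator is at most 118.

√2340 = [48; 2, 1, 2, 10, 2, 1, 2, 96, …] (period length 8).
Convergents:
  p_0/q_0 = 48/1
  p_1/q_1 = 97/2
  p_2/q_2 = 145/3
  p_3/q_3 = 387/8
  p_4/q_4 = 4015/83
  p_5/q_5 = 8417/174
q_4 = 83 ≤ 118 < 174 = q_5, so the answer is 4015/83.

4015/83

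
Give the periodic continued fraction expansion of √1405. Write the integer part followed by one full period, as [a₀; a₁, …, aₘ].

[37; 2, 14, 2, 74]

a₀ = ⌊√1405⌋ = 37.
With m₀=0, d₀=1 and mₖ₊₁ = dₖaₖ − mₖ, dₖ₊₁ = (n − mₖ₊₁²)/dₖ, aₖ₊₁ = ⌊(a₀+mₖ₊₁)/dₖ₊₁⌋:
  k=1: m=37, d=36, a=2
  k=2: m=35, d=5, a=14
  k=3: m=35, d=36, a=2
  k=4: m=37, d=1, a=74
d=1 and a=2a₀=74 at k=4, so the next step gives (m, d) = (37, 36) again — its k=1 value — and the period has length 4.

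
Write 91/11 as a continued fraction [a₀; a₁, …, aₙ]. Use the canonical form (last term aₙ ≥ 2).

[8; 3, 1, 2]

91 = 8·11 + 3
11 = 3·3 + 2
3 = 1·2 + 1
2 = 2·1 + 0  (stop)
So 91/11 = [8; 3, 1, 2].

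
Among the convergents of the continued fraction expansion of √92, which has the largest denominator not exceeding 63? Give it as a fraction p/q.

√92 = [9; 1, 1, 2, 4, 2, 1, 1, 18, …] (period length 8).
Convergents:
  p_0/q_0 = 9/1
  p_1/q_1 = 10/1
  p_2/q_2 = 19/2
  p_3/q_3 = 48/5
  p_4/q_4 = 211/22
  p_5/q_5 = 470/49
  p_6/q_6 = 681/71
q_5 = 49 ≤ 63 < 71 = q_6, so the answer is 470/49.

470/49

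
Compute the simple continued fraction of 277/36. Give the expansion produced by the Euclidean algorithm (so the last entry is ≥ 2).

[7; 1, 2, 3, 1, 2]

277 = 7×36 + 25
36 = 1×25 + 11
25 = 2×11 + 3
11 = 3×3 + 2
3 = 1×2 + 1
2 = 2×1 + 0  (stop)
So 277/36 = [7; 1, 2, 3, 1, 2].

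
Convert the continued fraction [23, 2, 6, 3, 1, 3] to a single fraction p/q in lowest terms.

Using pₖ = aₖpₖ₋₁ + pₖ₋₂ and qₖ = aₖqₖ₋₁ + qₖ₋₂:
  k=0: a=23, p=23, q=1
  k=1: a=2, p=47, q=2
  k=2: a=6, p=305, q=13
  k=3: a=3, p=962, q=41
  k=4: a=1, p=1267, q=54
  k=5: a=3, p=4763, q=203

4763/203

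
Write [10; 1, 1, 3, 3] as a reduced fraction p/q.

Fold from the inside: start with 3/1.
  3 + 1/3 = 10/3
  1 + 3/10 = 13/10
  1 + 10/13 = 23/13
  10 + 13/23 = 243/23

243/23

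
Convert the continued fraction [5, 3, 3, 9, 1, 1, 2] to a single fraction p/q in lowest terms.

Using pₖ = aₖpₖ₋₁ + pₖ₋₂ and qₖ = aₖqₖ₋₁ + qₖ₋₂:
  k=0: a=5, p=5, q=1
  k=1: a=3, p=16, q=3
  k=2: a=3, p=53, q=10
  k=3: a=9, p=493, q=93
  k=4: a=1, p=546, q=103
  k=5: a=1, p=1039, q=196
  k=6: a=2, p=2624, q=495

2624/495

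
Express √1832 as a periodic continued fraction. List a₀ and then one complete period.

[42; 1, 4, 21, 4, 1, 84]

a₀ = ⌊√1832⌋ = 42.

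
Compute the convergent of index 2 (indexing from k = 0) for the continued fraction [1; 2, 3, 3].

Using pₖ = aₖpₖ₋₁ + pₖ₋₂, qₖ = aₖqₖ₋₁ + qₖ₋₂ (with p₋₁=1, p₋₂=0, q₋₁=0, q₋₂=1):
  k=0: a=1, p=1, q=1
  k=1: a=2, p=3, q=2
  k=2: a=3, p=10, q=7

10/7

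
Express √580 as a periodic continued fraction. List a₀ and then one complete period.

a₀ = ⌊√580⌋ = 24.
With m₀=0, d₀=1 and mₖ₊₁ = dₖaₖ − mₖ, dₖ₊₁ = (n − mₖ₊₁²)/dₖ, aₖ₊₁ = ⌊(a₀+mₖ₊₁)/dₖ₊₁⌋:
  k=1: m=24, d=4, a=12
  k=2: m=24, d=1, a=48
d=1 and a=2a₀=48 at k=2, so the next step gives (m, d) = (24, 4) again — its k=1 value — and the period has length 2.

[24; 12, 48]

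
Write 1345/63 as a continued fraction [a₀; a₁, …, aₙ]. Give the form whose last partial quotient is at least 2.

1345 = 21×63 + 22
63 = 2×22 + 19
22 = 1×19 + 3
19 = 6×3 + 1
3 = 3×1 + 0  (stop)
So 1345/63 = [21; 2, 1, 6, 3].

[21; 2, 1, 6, 3]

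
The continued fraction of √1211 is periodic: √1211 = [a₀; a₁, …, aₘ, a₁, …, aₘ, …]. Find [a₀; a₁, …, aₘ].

[34; 1, 3, 1, 68]

a₀ = ⌊√1211⌋ = 34.
With m₀=0, d₀=1 and mₖ₊₁ = dₖaₖ − mₖ, dₖ₊₁ = (n − mₖ₊₁²)/dₖ, aₖ₊₁ = ⌊(a₀+mₖ₊₁)/dₖ₊₁⌋:
  k=1: m=34, d=55, a=1
  k=2: m=21, d=14, a=3
  k=3: m=21, d=55, a=1
  k=4: m=34, d=1, a=68
d=1 and a=2a₀=68 at k=4, so the next step gives (m, d) = (34, 55) again — its k=1 value — and the period has length 4.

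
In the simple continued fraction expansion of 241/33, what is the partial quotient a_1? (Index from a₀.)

3

241 = 7·33 + 10   →  a_0 = 7
33 = 3·10 + 3   →  a_1 = 3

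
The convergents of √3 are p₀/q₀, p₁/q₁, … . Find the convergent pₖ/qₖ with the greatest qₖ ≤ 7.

√3 = [1; 1, 2, …] (period length 2).
Convergents:
  p_0/q_0 = 1/1
  p_1/q_1 = 2/1
  p_2/q_2 = 5/3
  p_3/q_3 = 7/4
  p_4/q_4 = 19/11
q_3 = 4 ≤ 7 < 11 = q_4, so the answer is 7/4.

7/4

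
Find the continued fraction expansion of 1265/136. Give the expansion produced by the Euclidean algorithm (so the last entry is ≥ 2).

[9; 3, 3, 6, 2]

1265 = 9·136 + 41
136 = 3·41 + 13
41 = 3·13 + 2
13 = 6·2 + 1
2 = 2·1 + 0  (stop)
So 1265/136 = [9; 3, 3, 6, 2].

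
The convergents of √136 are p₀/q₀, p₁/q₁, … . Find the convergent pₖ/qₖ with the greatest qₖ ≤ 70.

√136 = [11; 1, 1, 1, 22, …] (period length 4).
Convergents:
  p_0/q_0 = 11/1
  p_1/q_1 = 12/1
  p_2/q_2 = 23/2
  p_3/q_3 = 35/3
  p_4/q_4 = 793/68
  p_5/q_5 = 828/71
q_4 = 68 ≤ 70 < 71 = q_5, so the answer is 793/68.

793/68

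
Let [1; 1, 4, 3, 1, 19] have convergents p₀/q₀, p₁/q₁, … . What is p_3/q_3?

Using pₖ = aₖpₖ₋₁ + pₖ₋₂, qₖ = aₖqₖ₋₁ + qₖ₋₂ (with p₋₁=1, p₋₂=0, q₋₁=0, q₋₂=1):
  k=0: a=1, p=1, q=1
  k=1: a=1, p=2, q=1
  k=2: a=4, p=9, q=5
  k=3: a=3, p=29, q=16

29/16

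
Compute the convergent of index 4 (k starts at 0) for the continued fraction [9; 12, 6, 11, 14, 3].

Using pₖ = aₖpₖ₋₁ + pₖ₋₂, qₖ = aₖqₖ₋₁ + qₖ₋₂ (with p₋₁=1, p₋₂=0, q₋₁=0, q₋₂=1):
  k=0: a=9, p=9, q=1
  k=1: a=12, p=109, q=12
  k=2: a=6, p=663, q=73
  k=3: a=11, p=7402, q=815
  k=4: a=14, p=104291, q=11483

104291/11483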